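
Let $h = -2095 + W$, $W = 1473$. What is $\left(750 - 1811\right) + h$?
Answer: $-1683$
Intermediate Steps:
$h = -622$ ($h = -2095 + 1473 = -622$)
$\left(750 - 1811\right) + h = \left(750 - 1811\right) - 622 = -1061 - 622 = -1683$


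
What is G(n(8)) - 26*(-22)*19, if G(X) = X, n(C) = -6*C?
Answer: 10820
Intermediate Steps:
G(n(8)) - 26*(-22)*19 = -6*8 - 26*(-22)*19 = -48 - (-572)*19 = -48 - 1*(-10868) = -48 + 10868 = 10820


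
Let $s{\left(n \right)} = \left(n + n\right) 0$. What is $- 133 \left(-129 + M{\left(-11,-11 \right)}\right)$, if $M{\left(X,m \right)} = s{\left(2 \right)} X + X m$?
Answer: $1064$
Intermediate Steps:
$s{\left(n \right)} = 0$ ($s{\left(n \right)} = 2 n 0 = 0$)
$M{\left(X,m \right)} = X m$ ($M{\left(X,m \right)} = 0 X + X m = 0 + X m = X m$)
$- 133 \left(-129 + M{\left(-11,-11 \right)}\right) = - 133 \left(-129 - -121\right) = - 133 \left(-129 + 121\right) = \left(-133\right) \left(-8\right) = 1064$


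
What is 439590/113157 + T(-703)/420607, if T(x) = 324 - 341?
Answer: 5602809317/1442261403 ≈ 3.8847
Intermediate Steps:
T(x) = -17
439590/113157 + T(-703)/420607 = 439590/113157 - 17/420607 = 439590*(1/113157) - 17*1/420607 = 146530/37719 - 17/420607 = 5602809317/1442261403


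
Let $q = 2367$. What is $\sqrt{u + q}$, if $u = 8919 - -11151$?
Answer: $9 \sqrt{277} \approx 149.79$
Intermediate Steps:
$u = 20070$ ($u = 8919 + 11151 = 20070$)
$\sqrt{u + q} = \sqrt{20070 + 2367} = \sqrt{22437} = 9 \sqrt{277}$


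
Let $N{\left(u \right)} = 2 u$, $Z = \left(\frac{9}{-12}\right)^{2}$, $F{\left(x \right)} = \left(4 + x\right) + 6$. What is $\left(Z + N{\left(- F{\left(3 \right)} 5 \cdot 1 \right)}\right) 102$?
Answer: $- \frac{105621}{8} \approx -13203.0$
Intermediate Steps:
$F{\left(x \right)} = 10 + x$
$Z = \frac{9}{16}$ ($Z = \left(9 \left(- \frac{1}{12}\right)\right)^{2} = \left(- \frac{3}{4}\right)^{2} = \frac{9}{16} \approx 0.5625$)
$\left(Z + N{\left(- F{\left(3 \right)} 5 \cdot 1 \right)}\right) 102 = \left(\frac{9}{16} + 2 - (10 + 3) 5 \cdot 1\right) 102 = \left(\frac{9}{16} + 2 \left(-1\right) 13 \cdot 5\right) 102 = \left(\frac{9}{16} + 2 \left(\left(-13\right) 5\right)\right) 102 = \left(\frac{9}{16} + 2 \left(-65\right)\right) 102 = \left(\frac{9}{16} - 130\right) 102 = \left(- \frac{2071}{16}\right) 102 = - \frac{105621}{8}$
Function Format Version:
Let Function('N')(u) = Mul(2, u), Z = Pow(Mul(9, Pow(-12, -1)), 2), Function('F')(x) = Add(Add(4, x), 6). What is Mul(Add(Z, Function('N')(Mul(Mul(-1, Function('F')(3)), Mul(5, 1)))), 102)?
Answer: Rational(-105621, 8) ≈ -13203.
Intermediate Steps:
Function('F')(x) = Add(10, x)
Z = Rational(9, 16) (Z = Pow(Mul(9, Rational(-1, 12)), 2) = Pow(Rational(-3, 4), 2) = Rational(9, 16) ≈ 0.56250)
Mul(Add(Z, Function('N')(Mul(Mul(-1, Function('F')(3)), Mul(5, 1)))), 102) = Mul(Add(Rational(9, 16), Mul(2, Mul(Mul(-1, Add(10, 3)), Mul(5, 1)))), 102) = Mul(Add(Rational(9, 16), Mul(2, Mul(Mul(-1, 13), 5))), 102) = Mul(Add(Rational(9, 16), Mul(2, Mul(-13, 5))), 102) = Mul(Add(Rational(9, 16), Mul(2, -65)), 102) = Mul(Add(Rational(9, 16), -130), 102) = Mul(Rational(-2071, 16), 102) = Rational(-105621, 8)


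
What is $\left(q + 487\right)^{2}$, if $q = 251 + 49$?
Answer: $619369$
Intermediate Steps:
$q = 300$
$\left(q + 487\right)^{2} = \left(300 + 487\right)^{2} = 787^{2} = 619369$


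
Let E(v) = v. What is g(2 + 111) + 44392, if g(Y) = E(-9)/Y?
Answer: 5016287/113 ≈ 44392.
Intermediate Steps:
g(Y) = -9/Y
g(2 + 111) + 44392 = -9/(2 + 111) + 44392 = -9/113 + 44392 = 5016287/113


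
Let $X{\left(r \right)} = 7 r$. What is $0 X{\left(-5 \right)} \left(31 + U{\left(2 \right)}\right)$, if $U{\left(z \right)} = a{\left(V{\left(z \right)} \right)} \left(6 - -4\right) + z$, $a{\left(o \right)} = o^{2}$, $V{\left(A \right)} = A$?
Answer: $0$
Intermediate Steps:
$U{\left(z \right)} = z + 10 z^{2}$ ($U{\left(z \right)} = z^{2} \left(6 - -4\right) + z = z^{2} \left(6 + 4\right) + z = z^{2} \cdot 10 + z = 10 z^{2} + z = z + 10 z^{2}$)
$0 X{\left(-5 \right)} \left(31 + U{\left(2 \right)}\right) = 0 \cdot 7 \left(-5\right) \left(31 + 2 \left(1 + 10 \cdot 2\right)\right) = 0 \left(- 35 \left(31 + 2 \left(1 + 20\right)\right)\right) = 0 \left(- 35 \left(31 + 2 \cdot 21\right)\right) = 0 \left(- 35 \left(31 + 42\right)\right) = 0 \left(\left(-35\right) 73\right) = 0 \left(-2555\right) = 0$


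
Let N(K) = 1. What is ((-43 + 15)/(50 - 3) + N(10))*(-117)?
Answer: -2223/47 ≈ -47.298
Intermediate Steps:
((-43 + 15)/(50 - 3) + N(10))*(-117) = ((-43 + 15)/(50 - 3) + 1)*(-117) = (-28/47 + 1)*(-117) = (19/47)*(-117) = -2223/47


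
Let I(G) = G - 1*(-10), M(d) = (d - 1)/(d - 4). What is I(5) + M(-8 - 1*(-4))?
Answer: 125/8 ≈ 15.625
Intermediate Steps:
M(d) = (-1 + d)/(-4 + d)
I(G) = 10 + G (I(G) = G + 10 = 10 + G)
I(5) + M(-8 - 1*(-4)) = (10 + 5) + (-1 + (-8 - 1*(-4)))/(-4 + (-8 - 1*(-4))) = 15 + (-1 + (-8 + 4))/(-4 + (-8 + 4)) = 15 + (-1 - 4)/(-4 - 4) = 15 - 5/(-8) = 15 - ⅛*(-5) = 15 + 5/8 = 125/8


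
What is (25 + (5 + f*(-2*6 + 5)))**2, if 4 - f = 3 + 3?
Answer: 1936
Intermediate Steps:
f = -2 (f = 4 - (3 + 3) = 4 - 1*6 = 4 - 6 = -2)
(25 + (5 + f*(-2*6 + 5)))**2 = (25 + (5 - 2*(-2*6 + 5)))**2 = (25 + (5 - 2*(-12 + 5)))**2 = (25 + (5 - 2*(-7)))**2 = (25 + (5 + 14))**2 = (25 + 19)**2 = 44**2 = 1936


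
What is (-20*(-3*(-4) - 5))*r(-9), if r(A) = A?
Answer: 1260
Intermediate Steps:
(-20*(-3*(-4) - 5))*r(-9) = -20*(-3*(-4) - 5)*(-9) = -20*(12 - 5)*(-9) = -20*7*(-9) = -140*(-9) = 1260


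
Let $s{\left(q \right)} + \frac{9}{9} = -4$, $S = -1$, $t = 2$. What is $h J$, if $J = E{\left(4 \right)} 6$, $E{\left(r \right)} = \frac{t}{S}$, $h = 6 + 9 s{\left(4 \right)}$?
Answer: $468$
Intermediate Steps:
$s{\left(q \right)} = -5$ ($s{\left(q \right)} = -1 - 4 = -5$)
$h = -39$ ($h = 6 + 9 \left(-5\right) = 6 - 45 = -39$)
$E{\left(r \right)} = -2$ ($E{\left(r \right)} = \frac{2}{-1} = 2 \left(-1\right) = -2$)
$J = -12$ ($J = \left(-2\right) 6 = -12$)
$h J = \left(-39\right) \left(-12\right) = 468$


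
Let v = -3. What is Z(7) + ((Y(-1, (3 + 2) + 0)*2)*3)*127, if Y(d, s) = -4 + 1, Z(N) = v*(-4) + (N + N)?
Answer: -2260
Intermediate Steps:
Z(N) = 12 + 2*N (Z(N) = -3*(-4) + (N + N) = 12 + 2*N)
Y(d, s) = -3
Z(7) + ((Y(-1, (3 + 2) + 0)*2)*3)*127 = (12 + 2*7) + (-3*2*3)*127 = (12 + 14) - 6*3*127 = 26 - 18*127 = 26 - 2286 = -2260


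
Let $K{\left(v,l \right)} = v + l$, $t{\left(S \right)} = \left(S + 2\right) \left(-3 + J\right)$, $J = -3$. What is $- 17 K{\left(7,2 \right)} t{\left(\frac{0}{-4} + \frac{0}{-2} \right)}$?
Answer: $1836$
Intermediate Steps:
$t{\left(S \right)} = -12 - 6 S$ ($t{\left(S \right)} = \left(S + 2\right) \left(-3 - 3\right) = \left(2 + S\right) \left(-6\right) = -12 - 6 S$)
$K{\left(v,l \right)} = l + v$
$- 17 K{\left(7,2 \right)} t{\left(\frac{0}{-4} + \frac{0}{-2} \right)} = - 17 \left(2 + 7\right) \left(-12 - 6 \left(\frac{0}{-4} + \frac{0}{-2}\right)\right) = \left(-17\right) 9 \left(-12 - 6 \left(0 \left(- \frac{1}{4}\right) + 0 \left(- \frac{1}{2}\right)\right)\right) = - 153 \left(-12 - 6 \left(0 + 0\right)\right) = - 153 \left(-12 - 0\right) = - 153 \left(-12 + 0\right) = \left(-153\right) \left(-12\right) = 1836$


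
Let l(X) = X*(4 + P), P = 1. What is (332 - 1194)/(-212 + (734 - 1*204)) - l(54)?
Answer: -43361/159 ≈ -272.71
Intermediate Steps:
l(X) = 5*X (l(X) = X*(4 + 1) = X*5 = 5*X)
(332 - 1194)/(-212 + (734 - 1*204)) - l(54) = (332 - 1194)/(-212 + (734 - 1*204)) - 5*54 = -862/(-212 + (734 - 204)) - 1*270 = -862/(-212 + 530) - 270 = -862/318 - 270 = -862*1/318 - 270 = -431/159 - 270 = -43361/159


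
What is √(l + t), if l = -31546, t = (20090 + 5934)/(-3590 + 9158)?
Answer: I*√3819780762/348 ≈ 177.6*I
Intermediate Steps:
t = 3253/696 (t = 26024/5568 = 26024*(1/5568) = 3253/696 ≈ 4.6739)
√(l + t) = √(-31546 + 3253/696) = √(-21952763/696) = I*√3819780762/348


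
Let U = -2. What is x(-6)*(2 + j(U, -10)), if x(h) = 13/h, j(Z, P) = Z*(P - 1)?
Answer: -52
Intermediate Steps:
j(Z, P) = Z*(-1 + P)
x(-6)*(2 + j(U, -10)) = (13/(-6))*(2 - 2*(-1 - 10)) = (13*(-⅙))*(2 - 2*(-11)) = -13*(2 + 22)/6 = -13/6*24 = -52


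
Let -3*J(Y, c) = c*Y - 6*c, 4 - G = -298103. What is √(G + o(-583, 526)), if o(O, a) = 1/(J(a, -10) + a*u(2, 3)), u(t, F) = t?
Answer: √5203661596455/4178 ≈ 545.99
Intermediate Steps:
G = 298107 (G = 4 - 1*(-298103) = 4 + 298103 = 298107)
J(Y, c) = 2*c - Y*c/3 (J(Y, c) = -(c*Y - 6*c)/3 = -(Y*c - 6*c)/3 = -(-6*c + Y*c)/3 = 2*c - Y*c/3)
o(O, a) = 1/(-20 + 16*a/3) (o(O, a) = 1/((⅓)*(-10)*(6 - a) + a*2) = 1/((-20 + 10*a/3) + 2*a) = 1/(-20 + 16*a/3))
√(G + o(-583, 526)) = √(298107 + 3/(4*(-15 + 4*526))) = √(298107 + 3/(4*(-15 + 2104))) = √(298107 + (¾)/2089) = √(298107 + (¾)*(1/2089)) = √(298107 + 3/8356) = √(2490982095/8356) = √5203661596455/4178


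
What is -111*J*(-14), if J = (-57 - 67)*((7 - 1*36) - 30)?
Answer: 11369064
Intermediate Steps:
J = 7316 (J = -124*((7 - 36) - 30) = -124*(-29 - 30) = -124*(-59) = 7316)
-111*J*(-14) = -111*7316*(-14) = -812076*(-14) = 11369064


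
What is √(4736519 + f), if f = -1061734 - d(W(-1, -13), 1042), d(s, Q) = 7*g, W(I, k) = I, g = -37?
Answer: 2*√918761 ≈ 1917.0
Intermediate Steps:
d(s, Q) = -259 (d(s, Q) = 7*(-37) = -259)
f = -1061475 (f = -1061734 - 1*(-259) = -1061734 + 259 = -1061475)
√(4736519 + f) = √(4736519 - 1061475) = √3675044 = 2*√918761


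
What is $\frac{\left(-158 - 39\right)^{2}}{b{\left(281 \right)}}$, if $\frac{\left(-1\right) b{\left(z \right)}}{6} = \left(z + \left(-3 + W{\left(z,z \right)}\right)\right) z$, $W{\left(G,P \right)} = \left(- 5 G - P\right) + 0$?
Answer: $\frac{38809}{2373888} \approx 0.016348$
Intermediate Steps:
$W{\left(G,P \right)} = - P - 5 G$ ($W{\left(G,P \right)} = \left(- P - 5 G\right) + 0 = - P - 5 G$)
$b{\left(z \right)} = - 6 z \left(-3 - 5 z\right)$ ($b{\left(z \right)} = - 6 \left(z - \left(3 + 6 z\right)\right) z = - 6 \left(-3 - 5 z\right) z = - 6 z \left(-3 - 5 z\right)$)
$\frac{\left(-158 - 39\right)^{2}}{b{\left(281 \right)}} = \frac{\left(-158 - 39\right)^{2}}{6 \cdot 281 \left(3 + 5 \cdot 281\right)} = \frac{\left(-197\right)^{2}}{6 \cdot 281 \left(3 + 1405\right)} = \frac{38809}{6 \cdot 281 \cdot 1408} = \frac{38809}{2373888}$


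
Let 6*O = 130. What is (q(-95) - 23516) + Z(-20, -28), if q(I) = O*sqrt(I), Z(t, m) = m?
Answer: -23544 + 65*I*sqrt(95)/3 ≈ -23544.0 + 211.18*I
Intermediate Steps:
O = 65/3 (O = (1/6)*130 = 65/3 ≈ 21.667)
q(I) = 65*sqrt(I)/3
(q(-95) - 23516) + Z(-20, -28) = (65*sqrt(-95)/3 - 23516) - 28 = (65*(I*sqrt(95))/3 - 23516) - 28 = (65*I*sqrt(95)/3 - 23516) - 28 = (-23516 + 65*I*sqrt(95)/3) - 28 = -23544 + 65*I*sqrt(95)/3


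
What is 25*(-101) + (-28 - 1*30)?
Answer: -2583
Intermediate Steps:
25*(-101) + (-28 - 1*30) = -2525 + (-28 - 30) = -2525 - 58 = -2583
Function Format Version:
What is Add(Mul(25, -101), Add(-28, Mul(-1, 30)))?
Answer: -2583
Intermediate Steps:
Add(Mul(25, -101), Add(-28, Mul(-1, 30))) = Add(-2525, Add(-28, -30)) = Add(-2525, -58) = -2583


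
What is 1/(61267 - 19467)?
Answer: 1/41800 ≈ 2.3923e-5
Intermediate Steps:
1/(61267 - 19467) = 1/41800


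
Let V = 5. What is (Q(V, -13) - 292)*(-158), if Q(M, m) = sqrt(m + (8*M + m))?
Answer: 46136 - 158*sqrt(14) ≈ 45545.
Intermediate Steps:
Q(M, m) = sqrt(2*m + 8*M) (Q(M, m) = sqrt(m + (m + 8*M)) = sqrt(2*m + 8*M))
(Q(V, -13) - 292)*(-158) = (sqrt(2*(-13) + 8*5) - 292)*(-158) = (sqrt(-26 + 40) - 292)*(-158) = (sqrt(14) - 292)*(-158) = (-292 + sqrt(14))*(-158) = 46136 - 158*sqrt(14)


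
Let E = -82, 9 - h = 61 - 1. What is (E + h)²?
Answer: 17689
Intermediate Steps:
h = -51 (h = 9 - (61 - 1) = 9 - 1*60 = 9 - 60 = -51)
(E + h)² = (-82 - 51)² = (-133)² = 17689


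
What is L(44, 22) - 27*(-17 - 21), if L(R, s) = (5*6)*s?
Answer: 1686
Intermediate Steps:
L(R, s) = 30*s
L(44, 22) - 27*(-17 - 21) = 30*22 - 27*(-17 - 21) = 660 - 27*(-38) = 660 - 1*(-1026) = 660 + 1026 = 1686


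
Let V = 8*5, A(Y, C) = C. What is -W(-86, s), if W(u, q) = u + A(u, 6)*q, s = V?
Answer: -154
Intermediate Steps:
V = 40
s = 40
W(u, q) = u + 6*q
-W(-86, s) = -(-86 + 6*40) = -(-86 + 240) = -1*154 = -154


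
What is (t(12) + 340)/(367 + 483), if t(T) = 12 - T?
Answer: 2/5 ≈ 0.40000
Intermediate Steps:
(t(12) + 340)/(367 + 483) = ((12 - 1*12) + 340)/(367 + 483) = ((12 - 12) + 340)/850 = (0 + 340)*(1/850) = 340*(1/850) = 2/5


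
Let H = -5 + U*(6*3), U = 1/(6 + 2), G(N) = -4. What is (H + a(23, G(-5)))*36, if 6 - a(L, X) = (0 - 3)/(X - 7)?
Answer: 1179/11 ≈ 107.18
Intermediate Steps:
a(L, X) = 6 + 3/(-7 + X) (a(L, X) = 6 - (0 - 3)/(X - 7) = 6 - (-3)/(-7 + X) = 6 + 3/(-7 + X))
U = ⅛ (U = 1/8 = ⅛ ≈ 0.12500)
H = -11/4 (H = -5 + (6*3)/8 = -5 + (⅛)*18 = -5 + 9/4 = -11/4 ≈ -2.7500)
(H + a(23, G(-5)))*36 = (-11/4 + 3*(-13 + 2*(-4))/(-7 - 4))*36 = (-11/4 + 3*(-13 - 8)/(-11))*36 = (-11/4 + 3*(-1/11)*(-21))*36 = (-11/4 + 63/11)*36 = (131/44)*36 = 1179/11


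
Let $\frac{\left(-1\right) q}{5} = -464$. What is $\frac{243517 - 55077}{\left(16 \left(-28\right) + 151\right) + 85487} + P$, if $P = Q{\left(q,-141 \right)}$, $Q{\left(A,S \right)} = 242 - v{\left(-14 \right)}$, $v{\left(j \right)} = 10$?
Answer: $\frac{285036}{1217} \approx 234.21$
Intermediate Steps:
$q = 2320$ ($q = \left(-5\right) \left(-464\right) = 2320$)
$Q{\left(A,S \right)} = 232$ ($Q{\left(A,S \right)} = 242 - 10 = 232$)
$P = 232$
$\frac{243517 - 55077}{\left(16 \left(-28\right) + 151\right) + 85487} + P = \frac{243517 - 55077}{\left(16 \left(-28\right) + 151\right) + 85487} + 232 = \frac{188440}{\left(-448 + 151\right) + 85487} + 232 = \frac{188440}{-297 + 85487} + 232 = \frac{188440}{85190} + 232 = 188440 \cdot \frac{1}{85190} + 232 = \frac{2692}{1217} + 232 = \frac{285036}{1217}$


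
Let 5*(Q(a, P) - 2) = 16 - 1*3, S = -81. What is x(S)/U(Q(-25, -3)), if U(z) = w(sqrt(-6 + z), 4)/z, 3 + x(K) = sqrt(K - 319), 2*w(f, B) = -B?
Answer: 69/10 - 46*I ≈ 6.9 - 46.0*I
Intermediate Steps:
Q(a, P) = 23/5 (Q(a, P) = 2 + (16 - 1*3)/5 = 2 + (16 - 3)/5 = 2 + (1/5)*13 = 2 + 13/5 = 23/5)
w(f, B) = -B/2 (w(f, B) = (-B)/2 = -B/2)
x(K) = -3 + sqrt(-319 + K) (x(K) = -3 + sqrt(K - 319) = -3 + sqrt(-319 + K))
U(z) = -2/z (U(z) = (-1/2*4)/z = -2/z)
x(S)/U(Q(-25, -3)) = (-3 + sqrt(-319 - 81))/((-2/23/5)) = (-3 + sqrt(-400))/((-2*5/23)) = (-3 + 20*I)/(-10/23) = (-3 + 20*I)*(-23/10) = 69/10 - 46*I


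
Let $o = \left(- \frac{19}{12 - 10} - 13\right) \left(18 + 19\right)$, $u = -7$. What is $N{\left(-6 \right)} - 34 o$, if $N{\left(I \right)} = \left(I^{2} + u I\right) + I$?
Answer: $28377$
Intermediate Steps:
$o = - \frac{1665}{2}$ ($o = \left(- \frac{19}{2} - 13\right) 37 = \left(- \frac{45}{2}\right) 37 = - \frac{1665}{2} \approx -832.5$)
$N{\left(I \right)} = I^{2} - 6 I$ ($N{\left(I \right)} = \left(I^{2} - 7 I\right) + I = I^{2} - 6 I$)
$N{\left(-6 \right)} - 34 o = - 6 \left(-6 - 6\right) - -28305 = \left(-6\right) \left(-12\right) + 28305 = 72 + 28305 = 28377$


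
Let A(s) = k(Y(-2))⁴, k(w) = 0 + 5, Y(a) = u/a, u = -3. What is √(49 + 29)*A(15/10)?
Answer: 625*√78 ≈ 5519.9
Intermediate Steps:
Y(a) = -3/a
k(w) = 5
A(s) = 625 (A(s) = 5⁴ = 625)
√(49 + 29)*A(15/10) = √(49 + 29)*625 = √78*625 = 625*√78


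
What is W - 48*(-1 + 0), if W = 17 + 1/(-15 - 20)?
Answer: 2274/35 ≈ 64.971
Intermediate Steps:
W = 594/35 (W = 17 + 1/(-35) = 17 - 1/35 = 594/35 ≈ 16.971)
W - 48*(-1 + 0) = 594/35 - 48*(-1 + 0) = 594/35 - (-48) = 594/35 - 48*(-1) = 594/35 + 48 = 2274/35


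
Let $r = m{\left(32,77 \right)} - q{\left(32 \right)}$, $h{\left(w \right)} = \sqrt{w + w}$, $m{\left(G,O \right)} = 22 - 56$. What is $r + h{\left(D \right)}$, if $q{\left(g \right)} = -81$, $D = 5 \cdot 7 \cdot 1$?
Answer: $47 + \sqrt{70} \approx 55.367$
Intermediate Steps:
$D = 35$ ($D = 35 \cdot 1 = 35$)
$m{\left(G,O \right)} = -34$
$h{\left(w \right)} = \sqrt{2} \sqrt{w}$ ($h{\left(w \right)} = \sqrt{2 w} = \sqrt{2} \sqrt{w}$)
$r = 47$ ($r = -34 - -81 = -34 + 81 = 47$)
$r + h{\left(D \right)} = 47 + \sqrt{2} \sqrt{35} = 47 + \sqrt{70}$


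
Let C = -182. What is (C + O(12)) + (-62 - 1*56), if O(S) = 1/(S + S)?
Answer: -7199/24 ≈ -299.96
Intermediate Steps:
O(S) = 1/(2*S)
(C + O(12)) + (-62 - 1*56) = (-182 + (1/2)/12) + (-62 - 1*56) = (-182 + (1/2)*(1/12)) + (-62 - 56) = (-182 + 1/24) - 118 = -4367/24 - 118 = -7199/24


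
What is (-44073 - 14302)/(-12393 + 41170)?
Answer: -58375/28777 ≈ -2.0285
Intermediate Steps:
(-44073 - 14302)/(-12393 + 41170) = -58375/28777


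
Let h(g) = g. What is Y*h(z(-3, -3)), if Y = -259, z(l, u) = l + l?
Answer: 1554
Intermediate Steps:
z(l, u) = 2*l
Y*h(z(-3, -3)) = -518*(-3) = -259*(-6) = 1554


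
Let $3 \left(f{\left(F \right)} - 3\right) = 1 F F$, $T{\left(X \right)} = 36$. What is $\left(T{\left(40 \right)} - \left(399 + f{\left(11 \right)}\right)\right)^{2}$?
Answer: $\frac{1485961}{9} \approx 1.6511 \cdot 10^{5}$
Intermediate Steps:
$f{\left(F \right)} = 3 + \frac{F^{2}}{3}$ ($f{\left(F \right)} = 3 + \frac{1 F F}{3} = 3 + \frac{F F}{3} = 3 + \frac{F^{2}}{3}$)
$\left(T{\left(40 \right)} - \left(399 + f{\left(11 \right)}\right)\right)^{2} = \left(36 - \left(402 + \frac{121}{3}\right)\right)^{2} = \left(36 - \frac{1327}{3}\right)^{2} = \left(- \frac{1219}{3}\right)^{2} = \frac{1485961}{9}$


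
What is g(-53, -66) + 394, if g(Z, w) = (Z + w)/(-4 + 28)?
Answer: 9337/24 ≈ 389.04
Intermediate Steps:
g(Z, w) = Z/24 + w/24 (g(Z, w) = (Z + w)/24 = (Z + w)*(1/24) = Z/24 + w/24)
g(-53, -66) + 394 = ((1/24)*(-53) + (1/24)*(-66)) + 394 = (-53/24 - 11/4) + 394 = -119/24 + 394 = 9337/24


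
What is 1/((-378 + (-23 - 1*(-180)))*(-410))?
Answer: 1/90610 ≈ 1.1036e-5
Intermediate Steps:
1/((-378 + (-23 - 1*(-180)))*(-410)) = 1/((-378 + (-23 + 180))*(-410)) = 1/((-378 + 157)*(-410)) = 1/(-221*(-410)) = 1/90610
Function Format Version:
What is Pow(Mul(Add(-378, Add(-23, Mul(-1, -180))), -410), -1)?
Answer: Rational(1, 90610) ≈ 1.1036e-5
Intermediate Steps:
Pow(Mul(Add(-378, Add(-23, Mul(-1, -180))), -410), -1) = Pow(Mul(Add(-378, Add(-23, 180)), -410), -1) = Pow(Mul(Add(-378, 157), -410), -1) = Pow(Mul(-221, -410), -1) = Pow(90610, -1) = Rational(1, 90610)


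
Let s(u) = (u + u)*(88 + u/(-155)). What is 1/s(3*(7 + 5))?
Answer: 155/979488 ≈ 0.00015825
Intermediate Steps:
s(u) = 2*u*(88 - u/155) (s(u) = (2*u)*(88 + u*(-1/155)) = (2*u)*(88 - u/155) = 2*u*(88 - u/155))
1/s(3*(7 + 5)) = 1/(2*(3*(7 + 5))*(13640 - 3*(7 + 5))/155) = 1/(2*(3*12)*(13640 - 3*12)/155) = 1/((2/155)*36*(13640 - 1*36)) = 1/((2/155)*36*(13640 - 36)) = 1/((2/155)*36*13604) = 1/(979488/155) = 155/979488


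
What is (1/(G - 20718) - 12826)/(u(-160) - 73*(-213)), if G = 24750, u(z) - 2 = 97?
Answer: -51714431/63092736 ≈ -0.81966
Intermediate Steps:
u(z) = 99 (u(z) = 2 + 97 = 99)
(1/(G - 20718) - 12826)/(u(-160) - 73*(-213)) = (1/(24750 - 20718) - 12826)/(99 - 73*(-213)) = (1/4032 - 12826)/(99 + 15549) = (1/4032 - 12826)/15648 = -51714431/4032*1/15648 = -51714431/63092736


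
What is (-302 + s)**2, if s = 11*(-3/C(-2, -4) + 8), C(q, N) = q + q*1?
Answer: 677329/16 ≈ 42333.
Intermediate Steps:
C(q, N) = 2*q (C(q, N) = q + q = 2*q)
s = 385/4 (s = 11*(-3/(2*(-2)) + 8) = 11*(-3/(-4) + 8) = 11*(-3*(-1/4) + 8) = 11*(3/4 + 8) = 11*(35/4) = 385/4 ≈ 96.250)
(-302 + s)**2 = (-302 + 385/4)**2 = (-823/4)**2 = 677329/16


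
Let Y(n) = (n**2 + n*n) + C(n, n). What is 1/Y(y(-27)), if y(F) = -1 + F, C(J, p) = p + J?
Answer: 1/1512 ≈ 0.00066138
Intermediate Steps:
C(J, p) = J + p
Y(n) = 2*n + 2*n**2 (Y(n) = (n**2 + n*n) + (n + n) = (n**2 + n**2) + 2*n = 2*n**2 + 2*n = 2*n + 2*n**2)
1/Y(y(-27)) = 1/(2*(-1 - 27)*(1 + (-1 - 27))) = 1/(2*(-28)*(1 - 28)) = 1/(2*(-28)*(-27)) = 1/1512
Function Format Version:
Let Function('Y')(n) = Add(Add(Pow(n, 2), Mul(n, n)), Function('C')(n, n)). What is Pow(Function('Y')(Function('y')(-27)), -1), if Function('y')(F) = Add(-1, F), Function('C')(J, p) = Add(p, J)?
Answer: Rational(1, 1512) ≈ 0.00066138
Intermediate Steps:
Function('C')(J, p) = Add(J, p)
Function('Y')(n) = Add(Mul(2, n), Mul(2, Pow(n, 2))) (Function('Y')(n) = Add(Add(Pow(n, 2), Mul(n, n)), Add(n, n)) = Add(Add(Pow(n, 2), Pow(n, 2)), Mul(2, n)) = Add(Mul(2, Pow(n, 2)), Mul(2, n)) = Add(Mul(2, n), Mul(2, Pow(n, 2))))
Pow(Function('Y')(Function('y')(-27)), -1) = Pow(Mul(2, Add(-1, -27), Add(1, Add(-1, -27))), -1) = Pow(Mul(2, -28, Add(1, -28)), -1) = Pow(Mul(2, -28, -27), -1) = Pow(1512, -1) = Rational(1, 1512)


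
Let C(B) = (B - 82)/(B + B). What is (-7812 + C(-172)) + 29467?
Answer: 3724787/172 ≈ 21656.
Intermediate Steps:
C(B) = (-82 + B)/(2*B) (C(B) = (-82 + B)/((2*B)) = (-82 + B)*(1/(2*B)) = (-82 + B)/(2*B))
(-7812 + C(-172)) + 29467 = (-7812 + (1/2)*(-82 - 172)/(-172)) + 29467 = (-7812 + (1/2)*(-1/172)*(-254)) + 29467 = (-7812 + 127/172) + 29467 = -1343537/172 + 29467 = 3724787/172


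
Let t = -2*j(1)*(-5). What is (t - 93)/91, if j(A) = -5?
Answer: -11/7 ≈ -1.5714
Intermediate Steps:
t = -50 (t = -2*(-5)*(-5) = 10*(-5) = -50)
(t - 93)/91 = (-50 - 93)/91 = -143*1/91 = -11/7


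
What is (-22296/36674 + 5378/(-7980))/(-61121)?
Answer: 93788713/4471895350230 ≈ 2.0973e-5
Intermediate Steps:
(-22296/36674 + 5378/(-7980))/(-61121) = (-22296*1/36674 + 5378*(-1/7980))*(-1/61121) = (-11148/18337 - 2689/3990)*(-1/61121) = -93788713/73164630*(-1/61121) = 93788713/4471895350230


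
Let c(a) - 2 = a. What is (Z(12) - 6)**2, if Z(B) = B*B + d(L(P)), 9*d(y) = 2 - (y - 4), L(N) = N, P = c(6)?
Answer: 1537600/81 ≈ 18983.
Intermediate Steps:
c(a) = 2 + a
P = 8 (P = 2 + 6 = 8)
d(y) = 2/3 - y/9 (d(y) = (2 - (y - 4))/9 = (2 - (-4 + y))/9 = (2 + (4 - y))/9 = (6 - y)/9 = 2/3 - y/9)
Z(B) = -2/9 + B**2 (Z(B) = B*B + (2/3 - 1/9*8) = B**2 + (2/3 - 8/9) = B**2 - 2/9 = -2/9 + B**2)
(Z(12) - 6)**2 = ((-2/9 + 12**2) - 6)**2 = ((-2/9 + 144) - 6)**2 = (1294/9 - 6)**2 = (1240/9)**2 = 1537600/81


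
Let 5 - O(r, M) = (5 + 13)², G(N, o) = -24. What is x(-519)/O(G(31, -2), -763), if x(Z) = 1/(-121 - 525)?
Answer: 1/206074 ≈ 4.8526e-6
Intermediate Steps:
x(Z) = -1/646 (x(Z) = 1/(-646) = -1/646)
O(r, M) = -319 (O(r, M) = 5 - (5 + 13)² = 5 - 1*18² = 5 - 1*324 = 5 - 324 = -319)
x(-519)/O(G(31, -2), -763) = -1/646/(-319) = -1/646*(-1/319) = 1/206074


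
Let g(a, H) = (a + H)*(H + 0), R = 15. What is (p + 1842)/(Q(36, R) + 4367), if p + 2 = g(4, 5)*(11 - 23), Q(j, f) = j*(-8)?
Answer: 1300/4079 ≈ 0.31871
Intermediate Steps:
Q(j, f) = -8*j
g(a, H) = H*(H + a) (g(a, H) = (H + a)*H = H*(H + a))
p = -542 (p = -2 + (5*(5 + 4))*(11 - 23) = -2 + (5*9)*(-12) = -2 + 45*(-12) = -2 - 540 = -542)
(p + 1842)/(Q(36, R) + 4367) = (-542 + 1842)/(-8*36 + 4367) = 1300/(-288 + 4367) = 1300/4079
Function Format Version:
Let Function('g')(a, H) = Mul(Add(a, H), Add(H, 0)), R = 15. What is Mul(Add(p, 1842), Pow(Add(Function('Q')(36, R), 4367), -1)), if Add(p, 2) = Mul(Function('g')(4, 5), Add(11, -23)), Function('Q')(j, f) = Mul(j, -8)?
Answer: Rational(1300, 4079) ≈ 0.31871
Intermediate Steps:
Function('Q')(j, f) = Mul(-8, j)
Function('g')(a, H) = Mul(H, Add(H, a)) (Function('g')(a, H) = Mul(Add(H, a), H) = Mul(H, Add(H, a)))
p = -542 (p = Add(-2, Mul(Mul(5, Add(5, 4)), Add(11, -23))) = Add(-2, Mul(Mul(5, 9), -12)) = Add(-2, Mul(45, -12)) = Add(-2, -540) = -542)
Mul(Add(p, 1842), Pow(Add(Function('Q')(36, R), 4367), -1)) = Mul(Add(-542, 1842), Pow(Add(Mul(-8, 36), 4367), -1)) = Mul(1300, Pow(Add(-288, 4367), -1)) = Mul(1300, Pow(4079, -1)) = Mul(1300, Rational(1, 4079)) = Rational(1300, 4079)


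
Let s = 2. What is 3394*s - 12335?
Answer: -5547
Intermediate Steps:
3394*s - 12335 = 3394*2 - 12335 = 6788 - 12335 = -5547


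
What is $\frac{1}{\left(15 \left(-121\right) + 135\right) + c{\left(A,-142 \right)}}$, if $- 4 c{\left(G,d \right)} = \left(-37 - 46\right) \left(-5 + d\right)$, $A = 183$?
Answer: $- \frac{4}{18921} \approx -0.00021141$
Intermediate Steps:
$c{\left(G,d \right)} = - \frac{415}{4} + \frac{83 d}{4}$ ($c{\left(G,d \right)} = - \frac{\left(-37 - 46\right) \left(-5 + d\right)}{4} = - \frac{\left(-83\right) \left(-5 + d\right)}{4} = - \frac{415 - 83 d}{4} = - \frac{415}{4} + \frac{83 d}{4}$)
$\frac{1}{\left(15 \left(-121\right) + 135\right) + c{\left(A,-142 \right)}} = \frac{1}{\left(15 \left(-121\right) + 135\right) + \left(- \frac{415}{4} + \frac{83}{4} \left(-142\right)\right)} = \frac{1}{\left(-1815 + 135\right) - \frac{12201}{4}} = \frac{1}{-1680 - \frac{12201}{4}} = \frac{1}{- \frac{18921}{4}} = - \frac{4}{18921}$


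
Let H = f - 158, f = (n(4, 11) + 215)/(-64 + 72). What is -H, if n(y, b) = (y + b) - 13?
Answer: 1047/8 ≈ 130.88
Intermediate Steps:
n(y, b) = -13 + b + y (n(y, b) = (b + y) - 13 = -13 + b + y)
f = 217/8 (f = ((-13 + 11 + 4) + 215)/(-64 + 72) = (2 + 215)/8 = 217*(1/8) = 217/8 ≈ 27.125)
H = -1047/8 (H = 217/8 - 158 = -1047/8 ≈ -130.88)
-H = -1*(-1047/8) = 1047/8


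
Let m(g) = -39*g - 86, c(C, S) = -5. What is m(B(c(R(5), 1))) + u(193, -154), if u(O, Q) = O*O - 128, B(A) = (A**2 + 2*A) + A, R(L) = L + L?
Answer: 36645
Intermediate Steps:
R(L) = 2*L
B(A) = A**2 + 3*A
m(g) = -86 - 39*g
u(O, Q) = -128 + O**2 (u(O, Q) = O**2 - 128 = -128 + O**2)
m(B(c(R(5), 1))) + u(193, -154) = (-86 - (-195)*(3 - 5)) + (-128 + 193**2) = (-86 - (-195)*(-2)) + (-128 + 37249) = (-86 - 39*10) + 37121 = (-86 - 390) + 37121 = -476 + 37121 = 36645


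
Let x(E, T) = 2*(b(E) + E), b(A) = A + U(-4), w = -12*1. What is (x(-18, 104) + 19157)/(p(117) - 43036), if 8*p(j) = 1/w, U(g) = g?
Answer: -1831392/4131457 ≈ -0.44328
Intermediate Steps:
w = -12
b(A) = -4 + A (b(A) = A - 4 = -4 + A)
x(E, T) = -8 + 4*E (x(E, T) = 2*((-4 + E) + E) = 2*(-4 + 2*E) = -8 + 4*E)
p(j) = -1/96 (p(j) = (⅛)/(-12) = (⅛)*(-1/12) = -1/96)
(x(-18, 104) + 19157)/(p(117) - 43036) = ((-8 + 4*(-18)) + 19157)/(-1/96 - 43036) = ((-8 - 72) + 19157)/(-4131457/96) = (-80 + 19157)*(-96/4131457) = 19077*(-96/4131457) = -1831392/4131457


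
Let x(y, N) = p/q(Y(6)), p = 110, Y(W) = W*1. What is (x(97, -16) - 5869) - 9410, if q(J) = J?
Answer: -45782/3 ≈ -15261.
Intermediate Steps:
Y(W) = W
x(y, N) = 55/3 (x(y, N) = 110/6 = 110*(⅙) = 55/3)
(x(97, -16) - 5869) - 9410 = (55/3 - 5869) - 9410 = -17552/3 - 9410 = -45782/3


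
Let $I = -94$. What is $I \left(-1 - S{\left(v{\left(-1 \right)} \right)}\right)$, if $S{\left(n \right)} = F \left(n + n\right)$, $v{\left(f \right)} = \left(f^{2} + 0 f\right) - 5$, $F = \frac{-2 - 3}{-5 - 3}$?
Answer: $-376$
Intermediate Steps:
$F = \frac{5}{8}$ ($F = - \frac{5}{-8} = \left(-5\right) \left(- \frac{1}{8}\right) = \frac{5}{8} \approx 0.625$)
$v{\left(f \right)} = -5 + f^{2}$ ($v{\left(f \right)} = \left(f^{2} + 0\right) - 5 = f^{2} - 5 = -5 + f^{2}$)
$S{\left(n \right)} = \frac{5 n}{4}$ ($S{\left(n \right)} = \frac{5 \left(n + n\right)}{8} = \frac{5 \cdot 2 n}{8} = \frac{5 n}{4}$)
$I \left(-1 - S{\left(v{\left(-1 \right)} \right)}\right) = - 94 \left(-1 - \frac{5 \left(-5 + \left(-1\right)^{2}\right)}{4}\right) = - 94 \left(-1 - \frac{5 \left(-5 + 1\right)}{4}\right) = - 94 \left(-1 - \frac{5}{4} \left(-4\right)\right) = - 94 \left(-1 - -5\right) = - 94 \left(-1 + 5\right) = \left(-94\right) 4 = -376$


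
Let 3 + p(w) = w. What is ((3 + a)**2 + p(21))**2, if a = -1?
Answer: 484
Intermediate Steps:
p(w) = -3 + w
((3 + a)**2 + p(21))**2 = ((3 - 1)**2 + (-3 + 21))**2 = (2**2 + 18)**2 = (4 + 18)**2 = 22**2 = 484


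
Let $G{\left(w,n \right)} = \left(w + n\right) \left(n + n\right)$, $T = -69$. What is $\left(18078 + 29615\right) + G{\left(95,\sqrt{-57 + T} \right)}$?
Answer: $47441 + 570 i \sqrt{14} \approx 47441.0 + 2132.7 i$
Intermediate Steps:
$G{\left(w,n \right)} = 2 n \left(n + w\right)$ ($G{\left(w,n \right)} = \left(n + w\right) 2 n = 2 n \left(n + w\right)$)
$\left(18078 + 29615\right) + G{\left(95,\sqrt{-57 + T} \right)} = \left(18078 + 29615\right) + 2 \sqrt{-57 - 69} \left(\sqrt{-57 - 69} + 95\right) = 47693 + 2 \sqrt{-126} \left(\sqrt{-126} + 95\right) = 47693 + 2 \cdot 3 i \sqrt{14} \left(3 i \sqrt{14} + 95\right) = 47693 + 2 \cdot 3 i \sqrt{14} \left(95 + 3 i \sqrt{14}\right) = 47693 + 6 i \sqrt{14} \left(95 + 3 i \sqrt{14}\right)$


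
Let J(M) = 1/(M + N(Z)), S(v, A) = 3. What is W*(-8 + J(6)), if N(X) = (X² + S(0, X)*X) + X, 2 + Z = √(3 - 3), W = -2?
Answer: 15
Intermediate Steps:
Z = -2 (Z = -2 + √(3 - 3) = -2 + √0 = -2 + 0 = -2)
N(X) = X² + 4*X (N(X) = (X² + 3*X) + X = X² + 4*X)
J(M) = 1/(-4 + M) (J(M) = 1/(M - 2*(4 - 2)) = 1/(M - 2*2) = 1/(M - 4) = 1/(-4 + M))
W*(-8 + J(6)) = -2*(-8 + 1/(-4 + 6)) = -2*(-8 + 1/2) = -2*(-8 + ½) = -2*(-15/2) = 15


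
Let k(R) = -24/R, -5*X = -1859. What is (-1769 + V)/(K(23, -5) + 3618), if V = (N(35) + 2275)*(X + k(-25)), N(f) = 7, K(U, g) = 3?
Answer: 7073911/30175 ≈ 234.43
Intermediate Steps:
X = 1859/5 (X = -⅕*(-1859) = 1859/5 ≈ 371.80)
V = 21265958/25 (V = (7 + 2275)*(1859/5 - 24/(-25)) = 2282*(1859/5 - 24*(-1/25)) = 2282*(1859/5 + 24/25) = 2282*(9319/25) = 21265958/25 ≈ 8.5064e+5)
(-1769 + V)/(K(23, -5) + 3618) = (-1769 + 21265958/25)/(3 + 3618) = (21221733/25)/3621 = (21221733/25)*(1/3621) = 7073911/30175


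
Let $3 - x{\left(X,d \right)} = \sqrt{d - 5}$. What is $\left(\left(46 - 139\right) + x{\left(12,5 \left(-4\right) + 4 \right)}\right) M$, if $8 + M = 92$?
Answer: $-7560 - 84 i \sqrt{21} \approx -7560.0 - 384.94 i$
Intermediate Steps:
$M = 84$ ($M = -8 + 92 = 84$)
$x{\left(X,d \right)} = 3 - \sqrt{-5 + d}$ ($x{\left(X,d \right)} = 3 - \sqrt{d - 5} = 3 - \sqrt{-5 + d}$)
$\left(\left(46 - 139\right) + x{\left(12,5 \left(-4\right) + 4 \right)}\right) M = \left(\left(46 - 139\right) + \left(3 - \sqrt{-5 + \left(5 \left(-4\right) + 4\right)}\right)\right) 84 = \left(-93 + \left(3 - \sqrt{-5 + \left(-20 + 4\right)}\right)\right) 84 = \left(-93 + \left(3 - \sqrt{-5 - 16}\right)\right) 84 = \left(-93 + \left(3 - \sqrt{-21}\right)\right) 84 = \left(-93 + \left(3 - i \sqrt{21}\right)\right) 84 = \left(-90 - i \sqrt{21}\right) 84 = -7560 - 84 i \sqrt{21}$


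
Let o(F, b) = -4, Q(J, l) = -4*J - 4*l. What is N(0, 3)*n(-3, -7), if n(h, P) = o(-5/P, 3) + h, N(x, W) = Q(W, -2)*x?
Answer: 0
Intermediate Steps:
N(x, W) = x*(8 - 4*W) (N(x, W) = (-4*W - 4*(-2))*x = (-4*W + 8)*x = (8 - 4*W)*x = x*(8 - 4*W))
n(h, P) = -4 + h
N(0, 3)*n(-3, -7) = (4*0*(2 - 1*3))*(-4 - 3) = (4*0*(2 - 3))*(-7) = (4*0*(-1))*(-7) = 0*(-7) = 0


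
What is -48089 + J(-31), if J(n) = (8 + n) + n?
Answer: -48143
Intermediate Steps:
J(n) = 8 + 2*n
-48089 + J(-31) = -48089 + (8 + 2*(-31)) = -48089 + (8 - 62) = -48089 - 54 = -48143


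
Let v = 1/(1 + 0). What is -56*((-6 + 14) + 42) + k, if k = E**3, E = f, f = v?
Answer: -2799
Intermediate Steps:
v = 1 (v = 1/1 = 1)
f = 1
E = 1
k = 1 (k = 1**3 = 1)
-56*((-6 + 14) + 42) + k = -56*((-6 + 14) + 42) + 1 = -56*(8 + 42) + 1 = -56*50 + 1 = -2800 + 1 = -2799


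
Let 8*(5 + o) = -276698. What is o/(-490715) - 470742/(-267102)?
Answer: 160159879793/87380638620 ≈ 1.8329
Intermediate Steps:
o = -138369/4 (o = -5 + (⅛)*(-276698) = -5 - 138349/4 = -138369/4 ≈ -34592.)
o/(-490715) - 470742/(-267102) = -138369/4/(-490715) - 470742/(-267102) = -138369/4*(-1/490715) - 470742*(-1/267102) = 138369/1962860 + 78457/44517 = 160159879793/87380638620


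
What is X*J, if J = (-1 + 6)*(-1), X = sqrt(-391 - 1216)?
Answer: -5*I*sqrt(1607) ≈ -200.44*I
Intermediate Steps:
X = I*sqrt(1607) (X = sqrt(-1607) = I*sqrt(1607) ≈ 40.087*I)
J = -5 (J = 5*(-1) = -5)
X*J = (I*sqrt(1607))*(-5) = -5*I*sqrt(1607)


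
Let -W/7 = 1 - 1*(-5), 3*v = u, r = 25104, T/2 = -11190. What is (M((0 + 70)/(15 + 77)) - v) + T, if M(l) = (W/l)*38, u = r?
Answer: -164228/5 ≈ -32846.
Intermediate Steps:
T = -22380 (T = 2*(-11190) = -22380)
u = 25104
v = 8368 (v = (1/3)*25104 = 8368)
W = -42 (W = -7*(1 - 1*(-5)) = -7*(1 + 5) = -7*6 = -42)
M(l) = -1596/l (M(l) = -42/l*38 = -1596/l)
(M((0 + 70)/(15 + 77)) - v) + T = (-1596*(15 + 77)/(0 + 70) - 1*8368) - 22380 = (-1596/(70/92) - 8368) - 22380 = (-1596/(70*(1/92)) - 8368) - 22380 = (-1596/35/46 - 8368) - 22380 = (-1596*46/35 - 8368) - 22380 = (-10488/5 - 8368) - 22380 = -52328/5 - 22380 = -164228/5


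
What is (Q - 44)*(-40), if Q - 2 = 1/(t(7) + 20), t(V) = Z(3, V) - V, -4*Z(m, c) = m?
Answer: 82160/49 ≈ 1676.7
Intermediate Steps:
Z(m, c) = -m/4
t(V) = -3/4 - V (t(V) = -1/4*3 - V = -3/4 - V)
Q = 102/49 (Q = 2 + 1/((-3/4 - 1*7) + 20) = 2 + 1/((-3/4 - 7) + 20) = 2 + 1/(-31/4 + 20) = 2 + 1/(49/4) = 2 + 4/49 = 102/49 ≈ 2.0816)
(Q - 44)*(-40) = (102/49 - 44)*(-40) = -2054/49*(-40) = 82160/49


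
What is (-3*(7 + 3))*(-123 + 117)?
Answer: 180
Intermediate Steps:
(-3*(7 + 3))*(-123 + 117) = -3*10*(-6) = -30*(-6) = 180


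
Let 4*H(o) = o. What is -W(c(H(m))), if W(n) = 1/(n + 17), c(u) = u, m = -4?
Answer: -1/16 ≈ -0.062500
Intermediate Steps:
H(o) = o/4
W(n) = 1/(17 + n)
-W(c(H(m))) = -1/(17 + (¼)*(-4)) = -1/(17 - 1) = -1/16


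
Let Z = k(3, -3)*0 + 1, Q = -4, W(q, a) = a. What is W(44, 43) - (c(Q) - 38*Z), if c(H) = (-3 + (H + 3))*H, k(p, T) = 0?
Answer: 65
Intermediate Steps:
Z = 1 (Z = 0*0 + 1 = 0 + 1 = 1)
c(H) = H**2 (c(H) = (-3 + (3 + H))*H = H*H = H**2)
W(44, 43) - (c(Q) - 38*Z) = 43 - ((-4)**2 - 38*1) = 43 - (16 - 38) = 43 - 1*(-22) = 43 + 22 = 65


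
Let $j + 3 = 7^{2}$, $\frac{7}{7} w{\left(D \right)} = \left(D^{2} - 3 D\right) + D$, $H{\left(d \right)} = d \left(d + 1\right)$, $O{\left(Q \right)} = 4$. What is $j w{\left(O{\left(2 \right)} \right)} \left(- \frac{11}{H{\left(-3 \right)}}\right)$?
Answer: $- \frac{2024}{3} \approx -674.67$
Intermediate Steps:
$H{\left(d \right)} = d \left(1 + d\right)$
$w{\left(D \right)} = D^{2} - 2 D$ ($w{\left(D \right)} = \left(D^{2} - 3 D\right) + D = D^{2} - 2 D$)
$j = 46$ ($j = -3 + 7^{2} = -3 + 49 = 46$)
$j w{\left(O{\left(2 \right)} \right)} \left(- \frac{11}{H{\left(-3 \right)}}\right) = 46 \cdot 4 \left(-2 + 4\right) \left(- \frac{11}{\left(-3\right) \left(1 - 3\right)}\right) = 46 \cdot 4 \cdot 2 \left(- \frac{11}{\left(-3\right) \left(-2\right)}\right) = 46 \cdot 8 \left(- \frac{11}{6}\right) = 368 \left(\left(-11\right) \frac{1}{6}\right) = 368 \left(- \frac{11}{6}\right) = - \frac{2024}{3}$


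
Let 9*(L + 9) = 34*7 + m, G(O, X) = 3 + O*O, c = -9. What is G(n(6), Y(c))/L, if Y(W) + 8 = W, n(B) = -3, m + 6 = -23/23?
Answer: 18/25 ≈ 0.72000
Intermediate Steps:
m = -7 (m = -6 - 23/23 = -6 - 23*1/23 = -6 - 1 = -7)
Y(W) = -8 + W
G(O, X) = 3 + O²
L = 50/3 (L = -9 + (34*7 - 7)/9 = -9 + (238 - 7)/9 = -9 + (⅑)*231 = -9 + 77/3 = 50/3 ≈ 16.667)
G(n(6), Y(c))/L = (3 + (-3)²)/(50/3) = (3 + 9)*(3/50) = 12*(3/50) = 18/25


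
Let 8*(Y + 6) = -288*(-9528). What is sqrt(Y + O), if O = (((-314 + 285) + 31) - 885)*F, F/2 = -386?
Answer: sqrt(1024678) ≈ 1012.3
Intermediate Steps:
F = -772 (F = 2*(-386) = -772)
O = 681676 (O = (((-314 + 285) + 31) - 885)*(-772) = ((-29 + 31) - 885)*(-772) = (2 - 885)*(-772) = -883*(-772) = 681676)
Y = 343002 (Y = -6 + (-288*(-9528))/8 = -6 + (1/8)*2744064 = -6 + 343008 = 343002)
sqrt(Y + O) = sqrt(343002 + 681676) = sqrt(1024678)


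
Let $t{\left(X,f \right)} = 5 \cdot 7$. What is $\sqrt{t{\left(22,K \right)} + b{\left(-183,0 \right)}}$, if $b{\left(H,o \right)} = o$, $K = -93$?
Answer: $\sqrt{35} \approx 5.9161$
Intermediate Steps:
$t{\left(X,f \right)} = 35$
$\sqrt{t{\left(22,K \right)} + b{\left(-183,0 \right)}} = \sqrt{35 + 0} = \sqrt{35}$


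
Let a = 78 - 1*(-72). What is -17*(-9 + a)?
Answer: -2397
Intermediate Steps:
a = 150 (a = 78 + 72 = 150)
-17*(-9 + a) = -17*(-9 + 150) = -17*141 = -2397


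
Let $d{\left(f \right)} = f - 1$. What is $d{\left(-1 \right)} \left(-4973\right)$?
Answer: $9946$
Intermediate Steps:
$d{\left(f \right)} = -1 + f$
$d{\left(-1 \right)} \left(-4973\right) = \left(-1 - 1\right) \left(-4973\right) = \left(-2\right) \left(-4973\right) = 9946$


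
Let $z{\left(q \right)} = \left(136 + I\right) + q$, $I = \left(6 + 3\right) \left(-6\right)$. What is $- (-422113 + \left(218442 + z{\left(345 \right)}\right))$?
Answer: $203244$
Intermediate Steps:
$I = -54$ ($I = 9 \left(-6\right) = -54$)
$z{\left(q \right)} = 82 + q$ ($z{\left(q \right)} = \left(136 - 54\right) + q = 82 + q$)
$- (-422113 + \left(218442 + z{\left(345 \right)}\right)) = - (-422113 + \left(218442 + \left(82 + 345\right)\right)) = - (-422113 + \left(218442 + 427\right)) = - (-422113 + 218869) = \left(-1\right) \left(-203244\right) = 203244$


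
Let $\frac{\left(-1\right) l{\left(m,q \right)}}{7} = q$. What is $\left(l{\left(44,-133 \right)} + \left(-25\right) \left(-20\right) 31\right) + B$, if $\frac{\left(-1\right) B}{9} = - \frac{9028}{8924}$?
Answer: $\frac{36677874}{2231} \approx 16440.0$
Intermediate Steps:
$l{\left(m,q \right)} = - 7 q$
$B = \frac{20313}{2231}$ ($B = - 9 \left(- \frac{9028}{8924}\right) = - 9 \left(\left(-9028\right) \frac{1}{8924}\right) = \left(-9\right) \left(- \frac{2257}{2231}\right) = \frac{20313}{2231} \approx 9.1049$)
$\left(l{\left(44,-133 \right)} + \left(-25\right) \left(-20\right) 31\right) + B = \left(\left(-7\right) \left(-133\right) + \left(-25\right) \left(-20\right) 31\right) + \frac{20313}{2231} = \left(931 + 500 \cdot 31\right) + \frac{20313}{2231} = \left(931 + 15500\right) + \frac{20313}{2231} = 16431 + \frac{20313}{2231} = \frac{36677874}{2231}$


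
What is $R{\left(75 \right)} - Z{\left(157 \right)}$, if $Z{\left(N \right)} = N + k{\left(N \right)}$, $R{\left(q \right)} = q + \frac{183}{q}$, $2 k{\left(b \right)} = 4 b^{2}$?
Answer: $- \frac{1234439}{25} \approx -49378.0$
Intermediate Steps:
$k{\left(b \right)} = 2 b^{2}$ ($k{\left(b \right)} = \frac{4 b^{2}}{2} = 2 b^{2}$)
$Z{\left(N \right)} = N + 2 N^{2}$
$R{\left(75 \right)} - Z{\left(157 \right)} = \left(75 + \frac{183}{75}\right) - 157 \left(1 + 2 \cdot 157\right) = \left(75 + 183 \cdot \frac{1}{75}\right) - 157 \left(1 + 314\right) = \left(75 + \frac{61}{25}\right) - 157 \cdot 315 = \frac{1936}{25} - 49455 = - \frac{1234439}{25}$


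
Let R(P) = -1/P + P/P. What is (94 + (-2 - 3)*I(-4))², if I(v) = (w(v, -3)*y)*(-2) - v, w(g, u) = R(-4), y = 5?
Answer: 74529/4 ≈ 18632.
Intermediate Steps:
R(P) = 1 - 1/P (R(P) = -1/P + 1 = 1 - 1/P)
w(g, u) = 5/4 (w(g, u) = (-1 - 4)/(-4) = -¼*(-5) = 5/4)
I(v) = -25/2 - v (I(v) = ((5/4)*5)*(-2) - v = (25/4)*(-2) - v = -25/2 - v)
(94 + (-2 - 3)*I(-4))² = (94 + (-2 - 3)*(-25/2 - 1*(-4)))² = (94 - 5*(-25/2 + 4))² = (94 - 5*(-17/2))² = (94 + 85/2)² = (273/2)² = 74529/4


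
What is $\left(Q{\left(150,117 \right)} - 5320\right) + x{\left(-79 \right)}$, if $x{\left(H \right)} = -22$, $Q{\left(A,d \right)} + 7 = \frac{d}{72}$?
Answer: $- \frac{42779}{8} \approx -5347.4$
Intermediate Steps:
$Q{\left(A,d \right)} = -7 + \frac{d}{72}$
$\left(Q{\left(150,117 \right)} - 5320\right) + x{\left(-79 \right)} = \left(\left(-7 + \frac{1}{72} \cdot 117\right) - 5320\right) - 22 = \left(\left(-7 + \frac{13}{8}\right) - 5320\right) - 22 = \left(- \frac{43}{8} - 5320\right) - 22 = - \frac{42603}{8} - 22 = - \frac{42779}{8}$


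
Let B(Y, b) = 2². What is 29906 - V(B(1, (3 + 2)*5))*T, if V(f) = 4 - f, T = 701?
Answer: 29906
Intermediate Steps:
B(Y, b) = 4
29906 - V(B(1, (3 + 2)*5))*T = 29906 - (4 - 1*4)*701 = 29906 - (4 - 4)*701 = 29906 - 0*701 = 29906 - 1*0 = 29906 + 0 = 29906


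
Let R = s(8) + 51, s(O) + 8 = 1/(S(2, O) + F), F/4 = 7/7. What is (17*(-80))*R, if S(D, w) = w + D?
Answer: -410040/7 ≈ -58577.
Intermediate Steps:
S(D, w) = D + w
F = 4 (F = 4*(7/7) = 4*(7*(⅐)) = 4*1 = 4)
s(O) = -8 + 1/(6 + O) (s(O) = -8 + 1/((2 + O) + 4) = -8 + 1/(6 + O))
R = 603/14 (R = (-47 - 8*8)/(6 + 8) + 51 = (-47 - 64)/14 + 51 = (1/14)*(-111) + 51 = -111/14 + 51 = 603/14 ≈ 43.071)
(17*(-80))*R = (17*(-80))*(603/14) = -1360*603/14 = -410040/7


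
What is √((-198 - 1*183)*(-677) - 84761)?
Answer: 2*√43294 ≈ 416.14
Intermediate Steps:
√((-198 - 1*183)*(-677) - 84761) = √((-198 - 183)*(-677) - 84761) = √(-381*(-677) - 84761) = √(257937 - 84761) = √173176 = 2*√43294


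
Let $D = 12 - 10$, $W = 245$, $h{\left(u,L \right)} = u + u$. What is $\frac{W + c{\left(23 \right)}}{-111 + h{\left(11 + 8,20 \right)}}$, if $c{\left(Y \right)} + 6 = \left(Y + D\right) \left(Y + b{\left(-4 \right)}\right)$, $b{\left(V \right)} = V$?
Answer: $- \frac{714}{73} \approx -9.7808$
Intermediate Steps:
$h{\left(u,L \right)} = 2 u$
$D = 2$
$c{\left(Y \right)} = -6 + \left(-4 + Y\right) \left(2 + Y\right)$ ($c{\left(Y \right)} = -6 + \left(Y + 2\right) \left(Y - 4\right) = -6 + \left(2 + Y\right) \left(-4 + Y\right) = -6 + \left(-4 + Y\right) \left(2 + Y\right)$)
$\frac{W + c{\left(23 \right)}}{-111 + h{\left(11 + 8,20 \right)}} = \frac{245 - \left(60 - 529\right)}{-111 + 2 \left(11 + 8\right)} = \frac{245 - -469}{-111 + 2 \cdot 19} = \frac{245 + 469}{-111 + 38} = \frac{714}{-73} = 714 \left(- \frac{1}{73}\right) = - \frac{714}{73}$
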